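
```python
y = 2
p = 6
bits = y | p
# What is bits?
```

Trace:
`y = 2` → y = 2
`p = 6` → p = 6
`bits = y | p` → bits = 6
So bits = 6

Answer: 6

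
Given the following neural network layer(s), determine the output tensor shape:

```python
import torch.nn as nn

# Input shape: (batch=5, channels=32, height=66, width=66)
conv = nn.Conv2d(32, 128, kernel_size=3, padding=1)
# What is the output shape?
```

Input: (5, 32, 66, 66) -> Output: (5, 128, 66, 66)

Answer: (5, 128, 66, 66)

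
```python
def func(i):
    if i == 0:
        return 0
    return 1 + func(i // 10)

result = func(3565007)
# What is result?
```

Count of digits of 3565007: 7

Answer: 7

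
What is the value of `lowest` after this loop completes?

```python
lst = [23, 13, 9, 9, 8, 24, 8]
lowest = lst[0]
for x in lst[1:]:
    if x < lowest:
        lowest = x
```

Minimum of [23, 13, 9, 9, 8, 24, 8]
`lowest` takes the values: 23 → 13 → 9 → 8

Answer: 8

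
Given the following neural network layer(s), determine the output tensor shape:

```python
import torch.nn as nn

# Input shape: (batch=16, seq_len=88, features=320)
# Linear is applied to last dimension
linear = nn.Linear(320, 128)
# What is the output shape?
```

Input: (16, 88, 320) -> Output: (16, 88, 128)

Answer: (16, 88, 128)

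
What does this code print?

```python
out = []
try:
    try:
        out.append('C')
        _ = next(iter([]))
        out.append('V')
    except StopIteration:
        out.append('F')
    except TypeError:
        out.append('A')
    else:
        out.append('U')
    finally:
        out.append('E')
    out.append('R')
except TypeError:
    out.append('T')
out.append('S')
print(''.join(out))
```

Execution trace: 'C' (inner try body) → 'F' (inner except StopIteration) → 'E' (inner finally) → 'R' (try body, no exception) → 'S' (after the try/except). Output: CFERS

Answer: CFERS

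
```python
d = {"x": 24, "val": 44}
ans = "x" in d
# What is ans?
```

Trace:
`d = {"x": 24, "val": 44}` → d = {'x': 24, 'val': 44}
`ans = "x" in d` → ans = True
So ans = True

Answer: True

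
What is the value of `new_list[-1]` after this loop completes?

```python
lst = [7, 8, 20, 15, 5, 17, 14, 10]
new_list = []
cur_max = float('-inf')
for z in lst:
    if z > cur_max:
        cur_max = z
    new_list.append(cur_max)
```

Running max ends at 20
`new_list` takes the values: [] → [7] → [7, 8] → [7, 8, 20] → [7, 8, 20, 20] → [7, 8, 20, 20, 20] → [7, 8, 20, 20, 20, 20] → [7, 8, 20, 20, 20, 20, 20] → [7, 8, 20, 20, 20, 20, 20, 20]
So `new_list[-1]` = 20

Answer: 20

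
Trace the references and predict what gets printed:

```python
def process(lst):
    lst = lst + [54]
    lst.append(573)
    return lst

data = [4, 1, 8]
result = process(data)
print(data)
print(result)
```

Key concept: rebinding parameter vs mutation.
Step by step:
`data = [4, 1, 8]` → data = [4, 1, 8]
`result = process(data)` → result = [4, 1, 8, 54, 573]
`print(data)` → prints [4, 1, 8]
`print(result)` → prints [4, 1, 8, 54, 573]

Answer:
[4, 1, 8]
[4, 1, 8, 54, 573]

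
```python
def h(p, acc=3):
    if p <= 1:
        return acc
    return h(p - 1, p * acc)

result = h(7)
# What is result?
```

Accumulator trace (n, acc): (7, 3) -> (6, 21) -> (5, 126) -> (4, 630) -> (3, 2520) -> (2, 7560) -> (1, 15120) -> return 15120

Answer: 15120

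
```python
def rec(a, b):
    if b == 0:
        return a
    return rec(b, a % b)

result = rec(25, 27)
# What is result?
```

rec(25, 27) -> rec(27, 25) -> rec(25, 2) -> rec(2, 1) -> rec(1, 0) -> 1

Answer: 1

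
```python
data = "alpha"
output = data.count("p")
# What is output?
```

Trace:
`data = "alpha"` → data = 'alpha'
`output = data.count("p")` → output = 1
So output = 1

Answer: 1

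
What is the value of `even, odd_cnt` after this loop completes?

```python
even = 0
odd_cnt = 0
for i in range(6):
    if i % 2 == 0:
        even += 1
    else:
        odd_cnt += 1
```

Count evens and odds in range(6)
`even, odd_cnt` takes the values: (0, 0) → (1, 0) → (1, 1) → (2, 1) → (2, 2) → (3, 2) → (3, 3)

Answer: 3, 3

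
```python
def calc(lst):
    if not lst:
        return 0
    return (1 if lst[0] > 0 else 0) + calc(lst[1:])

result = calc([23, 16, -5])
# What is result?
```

Count of positive elements in [23, 16, -5] = 2

Answer: 2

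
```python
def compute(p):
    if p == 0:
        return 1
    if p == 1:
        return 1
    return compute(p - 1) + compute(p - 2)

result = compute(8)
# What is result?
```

Build up from base cases: compute(0)=1, compute(1)=1, compute(2)=2, compute(3)=3, compute(4)=5, compute(5)=8, compute(6)=13, ..., compute(8)=34

Answer: 34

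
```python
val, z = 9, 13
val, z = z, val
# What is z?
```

Trace:
`val, z = 9, 13` → val = 9; z = 13
`val, z = z, val` → val = 13; z = 9
So z = 9

Answer: 9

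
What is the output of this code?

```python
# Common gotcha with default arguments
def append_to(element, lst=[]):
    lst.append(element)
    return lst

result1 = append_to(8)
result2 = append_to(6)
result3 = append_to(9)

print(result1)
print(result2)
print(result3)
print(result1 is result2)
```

Key concept: mutable default argument gotcha.
Step by step:
`result1 = append_to(8)` → result1 = [8]
`result2 = append_to(6)` → result1 = [8, 6] (same object as result2); result2 = [8, 6] (same object as result1)
`result3 = append_to(9)` → result1 = [8, 6, 9] (same object as result2, result3); result2 = [8, 6, 9] (same object as result1, result3); result3 = [8, 6, 9] (same object as result1, result2)
`print(result1)` → prints [8, 6, 9]
`print(result2)` → prints [8, 6, 9]
`print(result3)` → prints [8, 6, 9]
`print(result1 is result2)` → prints True

Answer:
[8, 6, 9]
[8, 6, 9]
[8, 6, 9]
True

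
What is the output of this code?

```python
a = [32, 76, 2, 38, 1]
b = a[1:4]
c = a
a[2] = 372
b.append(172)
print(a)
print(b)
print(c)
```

Key concept: slice vs alias.
Step by step:
`a = [32, 76, 2, 38, 1]` → a = [32, 76, 2, 38, 1]
`b = a[1:4]` → b = [76, 2, 38]
`c = a` → c = [32, 76, 2, 38, 1] (same object as a)
`a[2] = 372` → a = [32, 76, 372, 38, 1] (same object as c); c = [32, 76, 372, 38, 1] (same object as a)
`b.append(172)` → b = [76, 2, 38, 172]
`print(a)` → prints [32, 76, 372, 38, 1]
`print(b)` → prints [76, 2, 38, 172]
`print(c)` → prints [32, 76, 372, 38, 1]

Answer:
[32, 76, 372, 38, 1]
[76, 2, 38, 172]
[32, 76, 372, 38, 1]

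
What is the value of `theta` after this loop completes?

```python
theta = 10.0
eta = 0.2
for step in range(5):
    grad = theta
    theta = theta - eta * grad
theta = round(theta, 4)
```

Gradient descent: w = 10.0 * (1 - 0.2)^5
`theta` takes the values: 10.0 → 8.0 → 6.4 → 5.12 → 4.096 → 3.2768

Answer: 3.2768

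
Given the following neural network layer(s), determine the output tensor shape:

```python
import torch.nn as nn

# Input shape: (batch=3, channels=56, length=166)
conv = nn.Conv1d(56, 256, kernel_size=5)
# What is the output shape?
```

Input: (3, 56, 166) -> Output: (3, 256, 162)

Answer: (3, 256, 162)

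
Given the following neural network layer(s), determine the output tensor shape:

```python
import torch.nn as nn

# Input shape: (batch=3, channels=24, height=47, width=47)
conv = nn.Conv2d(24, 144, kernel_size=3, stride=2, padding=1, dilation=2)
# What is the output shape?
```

Input: (3, 24, 47, 47) -> Output: (3, 144, 23, 23)

Answer: (3, 144, 23, 23)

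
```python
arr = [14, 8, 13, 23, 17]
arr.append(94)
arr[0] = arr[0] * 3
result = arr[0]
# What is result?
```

Trace:
`arr = [14, 8, 13, 23, 17]` → arr = [14, 8, 13, 23, 17]
`arr.append(94)` → arr = [14, 8, 13, 23, 17, 94]
`arr[0] = arr[0] * 3` → arr = [42, 8, 13, 23, 17, 94]
`result = arr[0]` → result = 42
So result = 42

Answer: 42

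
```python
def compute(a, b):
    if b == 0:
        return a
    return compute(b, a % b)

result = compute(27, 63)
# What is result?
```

compute(27, 63) -> compute(63, 27) -> compute(27, 9) -> compute(9, 0) -> 9

Answer: 9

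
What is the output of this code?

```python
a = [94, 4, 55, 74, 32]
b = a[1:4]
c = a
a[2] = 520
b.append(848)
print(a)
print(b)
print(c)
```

Key concept: slice vs alias.
Step by step:
`a = [94, 4, 55, 74, 32]` → a = [94, 4, 55, 74, 32]
`b = a[1:4]` → b = [4, 55, 74]
`c = a` → c = [94, 4, 55, 74, 32] (same object as a)
`a[2] = 520` → a = [94, 4, 520, 74, 32] (same object as c); c = [94, 4, 520, 74, 32] (same object as a)
`b.append(848)` → b = [4, 55, 74, 848]
`print(a)` → prints [94, 4, 520, 74, 32]
`print(b)` → prints [4, 55, 74, 848]
`print(c)` → prints [94, 4, 520, 74, 32]

Answer:
[94, 4, 520, 74, 32]
[4, 55, 74, 848]
[94, 4, 520, 74, 32]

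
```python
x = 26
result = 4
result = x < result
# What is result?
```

Trace:
`x = 26` → x = 26
`result = 4` → result = 4
`result = x < result` → result = False
So result = False

Answer: False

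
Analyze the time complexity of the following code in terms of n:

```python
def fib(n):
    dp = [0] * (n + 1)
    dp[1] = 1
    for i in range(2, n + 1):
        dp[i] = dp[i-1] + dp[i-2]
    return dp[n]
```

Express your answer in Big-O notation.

This is Dynamic programming Fibonacci. Time complexity: O(n).

Answer: O(n)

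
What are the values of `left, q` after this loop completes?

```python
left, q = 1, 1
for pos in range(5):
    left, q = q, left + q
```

Fibonacci: after 5 iterations
`left, q` takes the values: (1, 1) → (1, 2) → (2, 3) → (3, 5) → (5, 8) → (8, 13)

Answer: 8, 13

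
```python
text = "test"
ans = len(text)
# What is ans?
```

Trace:
`text = "test"` → text = 'test'
`ans = len(text)` → ans = 4
So ans = 4

Answer: 4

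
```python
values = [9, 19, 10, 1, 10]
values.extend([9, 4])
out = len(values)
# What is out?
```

Trace:
`values = [9, 19, 10, 1, 10]` → values = [9, 19, 10, 1, 10]
`values.extend([9, 4])` → values = [9, 19, 10, 1, 10, 9, 4]
`out = len(values)` → out = 7
So out = 7

Answer: 7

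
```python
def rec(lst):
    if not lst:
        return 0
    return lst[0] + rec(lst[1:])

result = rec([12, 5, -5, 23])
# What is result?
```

12 + 5 + (-5) + 23 + 0 = 35

Answer: 35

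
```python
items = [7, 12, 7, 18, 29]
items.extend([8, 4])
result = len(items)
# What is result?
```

Trace:
`items = [7, 12, 7, 18, 29]` → items = [7, 12, 7, 18, 29]
`items.extend([8, 4])` → items = [7, 12, 7, 18, 29, 8, 4]
`result = len(items)` → result = 7
So result = 7

Answer: 7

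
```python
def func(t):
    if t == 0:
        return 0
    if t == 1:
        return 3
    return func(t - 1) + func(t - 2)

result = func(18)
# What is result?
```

Build up from base cases: func(0)=0, func(1)=3, func(2)=3, func(3)=6, func(4)=9, func(5)=15, func(6)=24, ..., func(18)=7752

Answer: 7752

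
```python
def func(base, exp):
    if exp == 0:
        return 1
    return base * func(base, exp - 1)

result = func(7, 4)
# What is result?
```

func(7, 4) = 7 * 7 * 7 * 7 = 2401

Answer: 2401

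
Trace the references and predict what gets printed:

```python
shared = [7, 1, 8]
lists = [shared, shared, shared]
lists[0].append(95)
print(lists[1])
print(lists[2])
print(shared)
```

Key concept: list of same reference.
Step by step:
`shared = [7, 1, 8]` → shared = [7, 1, 8]
`lists = [shared, shared, shared]` → lists = [[7, 1, 8], [7, 1, 8], [7, 1, 8]]
`lists[0].append(95)` → shared = [7, 1, 8, 95]; lists = [[7, 1, 8, 95], [7, 1, 8, 95], [7, 1, 8, 95]]
`print(lists[1])` → prints [7, 1, 8, 95]
`print(lists[2])` → prints [7, 1, 8, 95]
`print(shared)` → prints [7, 1, 8, 95]

Answer:
[7, 1, 8, 95]
[7, 1, 8, 95]
[7, 1, 8, 95]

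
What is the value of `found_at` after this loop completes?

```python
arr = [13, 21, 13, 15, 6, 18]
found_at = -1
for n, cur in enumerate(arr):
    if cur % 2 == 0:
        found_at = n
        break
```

First even number index in [13, 21, 13, 15, 6, 18]
`found_at` takes the values: -1 → 4

Answer: 4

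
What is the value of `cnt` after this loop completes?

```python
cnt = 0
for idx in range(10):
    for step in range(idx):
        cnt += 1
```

Triangle number: 0+1+2+...+9
`cnt` takes the values: 0 → 1 → 2 → 3 → 4 → 5 → 6 → 7 → 8 → 9 → 10 → 11 → 12 → 13 → 14 → 15 → 16 → 17 → 18 → 19 → 20 → 21 → 22 → 23 → 24 → 25 → 26 → 27 → 28 → 29 → … → 41 → 42 → 43 → 44 → 45

Answer: 45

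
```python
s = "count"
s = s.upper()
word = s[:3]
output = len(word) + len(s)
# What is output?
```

Trace:
`s = "count"` → s = 'count'
`s = s.upper()` → s = 'COUNT'
`word = s[:3]` → word = 'COU'
`output = len(word) + len(s)` → output = 8
So output = 8

Answer: 8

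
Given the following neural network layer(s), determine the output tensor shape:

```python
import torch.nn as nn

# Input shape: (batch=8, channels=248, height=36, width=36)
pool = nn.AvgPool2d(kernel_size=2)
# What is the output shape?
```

Input: (8, 248, 36, 36) -> Output: (8, 248, 18, 18)

Answer: (8, 248, 18, 18)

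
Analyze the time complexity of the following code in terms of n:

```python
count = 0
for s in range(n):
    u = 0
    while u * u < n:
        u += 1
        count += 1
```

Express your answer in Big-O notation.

Each loop level contributes: n × √n. Multiplying the contributions gives O(n√n).

Answer: O(n√n)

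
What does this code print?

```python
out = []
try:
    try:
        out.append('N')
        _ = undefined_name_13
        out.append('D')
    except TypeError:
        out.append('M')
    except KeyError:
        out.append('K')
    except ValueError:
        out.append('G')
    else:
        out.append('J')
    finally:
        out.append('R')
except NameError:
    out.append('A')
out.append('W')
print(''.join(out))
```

Execution trace: 'N' (try body) → 'R' (finally) → 'A' (outer except NameError) → 'W' (after the try/except). Output: NRAW

Answer: NRAW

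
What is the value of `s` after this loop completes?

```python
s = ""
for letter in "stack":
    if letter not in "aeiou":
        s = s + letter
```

Remove vowels from 'stack'
`s` takes the values: "" → "s" → "st" → "stc" → "stck"

Answer: "stck"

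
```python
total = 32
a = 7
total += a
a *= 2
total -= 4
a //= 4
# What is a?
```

Trace:
`total = 32` → total = 32
`a = 7` → a = 7
`total += a` → total = 39
`a *= 2` → a = 14
`total -= 4` → total = 35
`a //= 4` → a = 3
So a = 3

Answer: 3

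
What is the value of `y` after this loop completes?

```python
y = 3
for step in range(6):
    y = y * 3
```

Multiply by 3, 6 times: 3 * 3^6 = 2187
`y` takes the values: 3 → 9 → 27 → 81 → 243 → 729 → 2187

Answer: 2187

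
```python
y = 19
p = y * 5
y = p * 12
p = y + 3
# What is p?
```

Trace:
`y = 19` → y = 19
`p = y * 5` → p = 95
`y = p * 12` → y = 1140
`p = y + 3` → p = 1143
So p = 1143

Answer: 1143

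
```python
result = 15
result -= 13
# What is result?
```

Trace:
`result = 15` → result = 15
`result -= 13` → result = 2
So result = 2

Answer: 2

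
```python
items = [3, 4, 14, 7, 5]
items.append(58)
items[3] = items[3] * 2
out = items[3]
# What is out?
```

Trace:
`items = [3, 4, 14, 7, 5]` → items = [3, 4, 14, 7, 5]
`items.append(58)` → items = [3, 4, 14, 7, 5, 58]
`items[3] = items[3] * 2` → items = [3, 4, 14, 14, 5, 58]
`out = items[3]` → out = 14
So out = 14

Answer: 14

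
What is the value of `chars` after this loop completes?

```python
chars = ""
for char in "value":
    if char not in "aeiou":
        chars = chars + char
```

Remove vowels from 'value'
`chars` takes the values: "" → "v" → "vl"

Answer: "vl"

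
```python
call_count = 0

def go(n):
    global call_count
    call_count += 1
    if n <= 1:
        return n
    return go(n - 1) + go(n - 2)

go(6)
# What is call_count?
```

Calls(n) = 1 + Calls(n-1) + Calls(n-2); Calls(0)=Calls(1)=1. For n=6 this gives 25.

Answer: 25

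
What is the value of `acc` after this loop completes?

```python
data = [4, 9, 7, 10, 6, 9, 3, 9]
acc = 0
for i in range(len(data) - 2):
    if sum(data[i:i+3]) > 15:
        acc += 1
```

Count windows with sum > 15
`acc` takes the values: 0 → 1 → 2 → 3 → 4 → 5 → 6

Answer: 6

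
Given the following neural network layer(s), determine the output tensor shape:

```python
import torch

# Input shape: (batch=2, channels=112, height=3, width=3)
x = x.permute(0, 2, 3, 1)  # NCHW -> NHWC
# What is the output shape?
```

Input: (2, 112, 3, 3) -> Output: (2, 3, 3, 112)

Answer: (2, 3, 3, 112)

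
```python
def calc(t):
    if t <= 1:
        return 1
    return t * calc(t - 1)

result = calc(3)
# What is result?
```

calc(3) = 3 * 2 * 1 = 6

Answer: 6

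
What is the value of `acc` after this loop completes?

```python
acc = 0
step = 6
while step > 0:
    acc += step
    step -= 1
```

Sum 6 down to 1
`acc` takes the values: 0 → 6 → 11 → 15 → 18 → 20 → 21

Answer: 21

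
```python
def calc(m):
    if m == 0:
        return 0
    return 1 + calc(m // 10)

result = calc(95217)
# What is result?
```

Count of digits of 95217: 5

Answer: 5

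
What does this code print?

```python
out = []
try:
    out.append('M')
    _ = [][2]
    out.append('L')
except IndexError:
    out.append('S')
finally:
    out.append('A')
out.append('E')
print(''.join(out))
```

Execution trace: 'M' (try body) → 'S' (except IndexError) → 'A' (finally) → 'E' (after the try/except). Output: MSAE

Answer: MSAE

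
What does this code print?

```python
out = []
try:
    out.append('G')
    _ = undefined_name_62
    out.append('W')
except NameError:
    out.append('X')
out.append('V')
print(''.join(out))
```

Execution trace: 'G' (try body) → 'X' (except NameError) → 'V' (after the try/except). Output: GXV

Answer: GXV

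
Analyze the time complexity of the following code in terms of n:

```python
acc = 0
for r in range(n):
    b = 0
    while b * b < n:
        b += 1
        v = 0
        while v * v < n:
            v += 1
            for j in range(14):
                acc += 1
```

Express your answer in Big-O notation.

Each loop level contributes: n × √n × √n × 1. Multiplying the contributions gives O(n^2).

Answer: O(n^2)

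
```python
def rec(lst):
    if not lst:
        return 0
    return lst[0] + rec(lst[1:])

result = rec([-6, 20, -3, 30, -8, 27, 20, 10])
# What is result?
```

(-6) + 20 + (-3) + 30 + (-8) + 27 + 20 + 10 + 0 = 90

Answer: 90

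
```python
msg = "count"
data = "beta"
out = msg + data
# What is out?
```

Trace:
`msg = "count"` → msg = 'count'
`data = "beta"` → data = 'beta'
`out = msg + data` → out = 'countbeta'
So out = 'countbeta'

Answer: 'countbeta'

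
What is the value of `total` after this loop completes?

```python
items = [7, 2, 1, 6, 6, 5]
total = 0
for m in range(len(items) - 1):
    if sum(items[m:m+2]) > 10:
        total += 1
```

Count windows with sum > 10
`total` takes the values: 0 → 1 → 2

Answer: 2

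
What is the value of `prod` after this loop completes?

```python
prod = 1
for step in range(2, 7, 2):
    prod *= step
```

Product of even numbers 2 to 6
`prod` takes the values: 1 → 2 → 8 → 48

Answer: 48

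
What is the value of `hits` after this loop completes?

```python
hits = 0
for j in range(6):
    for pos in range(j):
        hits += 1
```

Triangle number: 0+1+2+...+5
`hits` takes the values: 0 → 1 → 2 → 3 → 4 → 5 → 6 → 7 → 8 → 9 → 10 → 11 → 12 → 13 → 14 → 15

Answer: 15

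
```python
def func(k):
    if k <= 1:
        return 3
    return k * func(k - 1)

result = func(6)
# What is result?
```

func(6) = 6 * 5 * 4 * 3 * 2 * 3 = 2160

Answer: 2160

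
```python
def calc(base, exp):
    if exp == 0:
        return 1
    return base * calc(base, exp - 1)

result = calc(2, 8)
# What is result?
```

calc(2, 8) = 2 * 2 * 2 * 2 * 2 * 2 * 2 * 2 = 256

Answer: 256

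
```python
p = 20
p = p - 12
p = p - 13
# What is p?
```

Trace:
`p = 20` → p = 20
`p = p - 12` → p = 8
`p = p - 13` → p = -5
So p = -5

Answer: -5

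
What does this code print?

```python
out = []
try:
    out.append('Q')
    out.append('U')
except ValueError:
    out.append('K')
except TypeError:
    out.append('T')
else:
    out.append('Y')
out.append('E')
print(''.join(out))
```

Execution trace: 'Q' (try body) → 'U' (try body, no exception) → 'Y' (else) → 'E' (after the try/except). Output: QUYE

Answer: QUYE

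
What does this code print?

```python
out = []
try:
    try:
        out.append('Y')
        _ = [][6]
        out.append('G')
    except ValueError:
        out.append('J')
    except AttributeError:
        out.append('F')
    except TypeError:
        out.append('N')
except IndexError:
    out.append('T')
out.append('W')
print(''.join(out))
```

Execution trace: 'Y' (inner try body) → 'T' (outer except IndexError) → 'W' (after the try/except). Output: YTW

Answer: YTW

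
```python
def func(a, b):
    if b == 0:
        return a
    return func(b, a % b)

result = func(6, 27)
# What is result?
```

func(6, 27) -> func(27, 6) -> func(6, 3) -> func(3, 0) -> 3

Answer: 3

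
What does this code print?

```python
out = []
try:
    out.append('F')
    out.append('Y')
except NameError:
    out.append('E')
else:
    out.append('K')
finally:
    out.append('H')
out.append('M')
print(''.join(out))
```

Execution trace: 'F' (try body) → 'Y' (try body, no exception) → 'K' (else) → 'H' (finally) → 'M' (after the try/except). Output: FYKHM

Answer: FYKHM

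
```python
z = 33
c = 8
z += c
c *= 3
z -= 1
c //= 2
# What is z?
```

Trace:
`z = 33` → z = 33
`c = 8` → c = 8
`z += c` → z = 41
`c *= 3` → c = 24
`z -= 1` → z = 40
`c //= 2` → c = 12
So z = 40

Answer: 40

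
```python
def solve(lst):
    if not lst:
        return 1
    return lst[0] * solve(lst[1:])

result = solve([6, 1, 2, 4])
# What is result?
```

Product over [6, 1, 2, 4] = 6 * 1 * 2 * 4 = 48

Answer: 48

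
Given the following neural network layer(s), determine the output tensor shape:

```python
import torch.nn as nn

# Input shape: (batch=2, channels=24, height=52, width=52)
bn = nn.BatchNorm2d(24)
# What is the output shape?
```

Input: (2, 24, 52, 52) -> Output: (2, 24, 52, 52)

Answer: (2, 24, 52, 52)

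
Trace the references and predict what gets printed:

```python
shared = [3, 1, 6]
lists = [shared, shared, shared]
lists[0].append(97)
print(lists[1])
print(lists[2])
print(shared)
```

Key concept: list of same reference.
Step by step:
`shared = [3, 1, 6]` → shared = [3, 1, 6]
`lists = [shared, shared, shared]` → lists = [[3, 1, 6], [3, 1, 6], [3, 1, 6]]
`lists[0].append(97)` → shared = [3, 1, 6, 97]; lists = [[3, 1, 6, 97], [3, 1, 6, 97], [3, 1, 6, 97]]
`print(lists[1])` → prints [3, 1, 6, 97]
`print(lists[2])` → prints [3, 1, 6, 97]
`print(shared)` → prints [3, 1, 6, 97]

Answer:
[3, 1, 6, 97]
[3, 1, 6, 97]
[3, 1, 6, 97]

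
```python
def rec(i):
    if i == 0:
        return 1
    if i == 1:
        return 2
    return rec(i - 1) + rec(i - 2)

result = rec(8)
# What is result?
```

Build up from base cases: rec(0)=1, rec(1)=2, rec(2)=3, rec(3)=5, rec(4)=8, rec(5)=13, rec(6)=21, ..., rec(8)=55

Answer: 55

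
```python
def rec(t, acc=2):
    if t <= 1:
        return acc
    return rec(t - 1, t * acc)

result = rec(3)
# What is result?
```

Accumulator trace (n, acc): (3, 2) -> (2, 6) -> (1, 12) -> return 12

Answer: 12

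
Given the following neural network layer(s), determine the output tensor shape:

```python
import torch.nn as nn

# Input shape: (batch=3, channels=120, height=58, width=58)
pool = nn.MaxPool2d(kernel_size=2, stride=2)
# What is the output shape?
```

Input: (3, 120, 58, 58) -> Output: (3, 120, 29, 29)

Answer: (3, 120, 29, 29)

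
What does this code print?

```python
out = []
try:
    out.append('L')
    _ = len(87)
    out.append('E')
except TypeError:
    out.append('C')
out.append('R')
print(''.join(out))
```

Execution trace: 'L' (try body) → 'C' (except TypeError) → 'R' (after the try/except). Output: LCR

Answer: LCR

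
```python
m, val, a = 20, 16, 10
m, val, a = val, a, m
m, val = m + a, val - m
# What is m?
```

Trace:
`m, val, a = 20, 16, 10` → m = 20; val = 16; a = 10
`m, val, a = val, a, m` → m = 16; val = 10; a = 20
`m, val = m + a, val - m` → m = 36; val = -6
So m = 36

Answer: 36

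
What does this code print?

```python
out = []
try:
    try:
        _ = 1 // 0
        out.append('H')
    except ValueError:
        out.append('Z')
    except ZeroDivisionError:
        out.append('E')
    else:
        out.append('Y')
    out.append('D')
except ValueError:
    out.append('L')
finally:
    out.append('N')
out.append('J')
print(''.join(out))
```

Execution trace: 'E' (inner except ZeroDivisionError) → 'D' (try body, no exception) → 'N' (finally) → 'J' (after the try/except). Output: EDNJ

Answer: EDNJ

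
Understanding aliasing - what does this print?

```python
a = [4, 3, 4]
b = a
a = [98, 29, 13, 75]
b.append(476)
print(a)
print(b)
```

Key concept: rebinding vs mutation: a is rebound to a new list, b still points at the original.
Step by step:
`a = [4, 3, 4]` → a = [4, 3, 4]
`b = a` → b = [4, 3, 4] (same object as a)
`a = [98, 29, 13, 75]` → a = [98, 29, 13, 75]
`b.append(476)` → b = [4, 3, 4, 476]
`print(a)` → prints [98, 29, 13, 75]
`print(b)` → prints [4, 3, 4, 476]

Answer:
[98, 29, 13, 75]
[4, 3, 4, 476]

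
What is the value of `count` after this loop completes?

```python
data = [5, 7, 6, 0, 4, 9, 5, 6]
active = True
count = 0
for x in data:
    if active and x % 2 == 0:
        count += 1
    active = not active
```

Count even values at even positions
`count` takes the values: 0 → 1 → 2

Answer: 2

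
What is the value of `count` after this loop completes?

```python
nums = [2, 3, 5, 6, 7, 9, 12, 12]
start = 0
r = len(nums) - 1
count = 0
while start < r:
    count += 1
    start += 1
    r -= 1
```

Iterations until pointers meet (list length 8)
`count` takes the values: 0 → 1 → 2 → 3 → 4

Answer: 4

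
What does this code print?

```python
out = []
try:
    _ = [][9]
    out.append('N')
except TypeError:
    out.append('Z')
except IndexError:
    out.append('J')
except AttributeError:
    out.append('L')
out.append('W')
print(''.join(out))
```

Execution trace: 'J' (except IndexError) → 'W' (after the try/except). Output: JW

Answer: JW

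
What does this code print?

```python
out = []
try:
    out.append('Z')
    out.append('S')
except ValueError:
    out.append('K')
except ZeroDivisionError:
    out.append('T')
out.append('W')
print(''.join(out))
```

Execution trace: 'Z' (try body) → 'S' (try body, no exception) → 'W' (after the try/except). Output: ZSW

Answer: ZSW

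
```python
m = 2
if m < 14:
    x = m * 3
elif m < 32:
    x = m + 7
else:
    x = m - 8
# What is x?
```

Trace:
`m = 2` → m = 2
`if m < 14: ...` → m < 14 is True → x = 6
So x = 6

Answer: 6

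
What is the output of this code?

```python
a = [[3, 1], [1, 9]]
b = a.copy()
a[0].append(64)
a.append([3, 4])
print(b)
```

Key concept: shallow copy with nested lists.
Step by step:
`a = [[3, 1], [1, 9]]` → a = [[3, 1], [1, 9]]
`b = a.copy()` → b = [[3, 1], [1, 9]]
`a[0].append(64)` → a = [[3, 1, 64], [1, 9]]; b = [[3, 1, 64], [1, 9]]
`a.append([3, 4])` → a = [[3, 1, 64], [1, 9], [3, 4]]
`print(b)` → prints [[3, 1, 64], [1, 9]]

Answer: [[3, 1, 64], [1, 9]]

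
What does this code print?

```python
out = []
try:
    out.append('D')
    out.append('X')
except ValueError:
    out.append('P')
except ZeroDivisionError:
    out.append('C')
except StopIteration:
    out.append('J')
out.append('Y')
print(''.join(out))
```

Execution trace: 'D' (try body) → 'X' (try body, no exception) → 'Y' (after the try/except). Output: DXY

Answer: DXY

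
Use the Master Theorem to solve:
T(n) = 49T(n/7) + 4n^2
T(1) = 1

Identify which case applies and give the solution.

a=49, b=7, f(n)=4n^2. log_7(49) = 2. Since c=2 = 2, Case 2 applies: T(n) = Θ(n^log_b(a) · log n) = O(n^2 log n).

Answer: O(n^2 log n) - Case 2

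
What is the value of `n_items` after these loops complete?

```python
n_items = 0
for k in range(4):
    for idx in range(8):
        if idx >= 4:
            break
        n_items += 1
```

Inner breaks at 4, outer runs 4 times
`n_items` takes the values: 0 → 1 → 2 → 3 → 4 → 5 → 6 → 7 → 8 → 9 → 10 → 11 → 12 → 13 → 14 → 15 → 16

Answer: 16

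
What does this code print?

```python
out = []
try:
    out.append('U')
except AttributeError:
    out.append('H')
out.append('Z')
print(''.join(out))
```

Execution trace: 'U' (try body, no exception) → 'Z' (after the try/except). Output: UZ

Answer: UZ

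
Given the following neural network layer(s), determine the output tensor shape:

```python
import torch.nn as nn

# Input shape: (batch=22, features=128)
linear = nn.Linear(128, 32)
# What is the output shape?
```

Input: (22, 128) -> Output: (22, 32)

Answer: (22, 32)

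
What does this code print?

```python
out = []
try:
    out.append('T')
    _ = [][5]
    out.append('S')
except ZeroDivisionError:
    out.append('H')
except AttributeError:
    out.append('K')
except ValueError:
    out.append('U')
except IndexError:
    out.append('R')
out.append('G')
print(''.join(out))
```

Execution trace: 'T' (try body) → 'R' (except IndexError) → 'G' (after the try/except). Output: TRG

Answer: TRG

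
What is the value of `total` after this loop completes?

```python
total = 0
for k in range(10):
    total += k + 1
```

Start at 0, add 1 to 10 = 55
`total` takes the values: 0 → 1 → 3 → 6 → 10 → 15 → 21 → 28 → 36 → 45 → 55

Answer: 55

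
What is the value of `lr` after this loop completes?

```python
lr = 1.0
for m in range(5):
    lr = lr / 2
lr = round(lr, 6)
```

Halving LR 5 times: 1 / 2^5
`lr` takes the values: 1.0 → 0.5 → 0.25 → 0.125 → 0.0625 → 0.03125

Answer: 0.03125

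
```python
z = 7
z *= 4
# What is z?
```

Trace:
`z = 7` → z = 7
`z *= 4` → z = 28
So z = 28

Answer: 28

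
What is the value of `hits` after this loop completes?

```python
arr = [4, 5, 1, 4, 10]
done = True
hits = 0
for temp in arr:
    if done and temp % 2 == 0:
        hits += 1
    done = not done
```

Count even values at even positions
`hits` takes the values: 0 → 1 → 2

Answer: 2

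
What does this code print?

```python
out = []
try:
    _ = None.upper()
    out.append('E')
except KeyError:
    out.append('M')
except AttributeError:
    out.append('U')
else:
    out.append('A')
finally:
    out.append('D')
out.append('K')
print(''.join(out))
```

Execution trace: 'U' (except AttributeError) → 'D' (finally) → 'K' (after the try/except). Output: UDK

Answer: UDK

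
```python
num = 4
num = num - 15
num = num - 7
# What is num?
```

Trace:
`num = 4` → num = 4
`num = num - 15` → num = -11
`num = num - 7` → num = -18
So num = -18

Answer: -18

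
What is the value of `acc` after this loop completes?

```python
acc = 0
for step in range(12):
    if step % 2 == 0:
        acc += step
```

Sum of even numbers 0 to 11
`acc` takes the values: 0 → 2 → 6 → 12 → 20 → 30

Answer: 30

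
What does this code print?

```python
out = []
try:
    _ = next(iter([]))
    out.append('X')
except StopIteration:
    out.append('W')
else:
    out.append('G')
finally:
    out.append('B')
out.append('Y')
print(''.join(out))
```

Execution trace: 'W' (except StopIteration) → 'B' (finally) → 'Y' (after the try/except). Output: WBY

Answer: WBY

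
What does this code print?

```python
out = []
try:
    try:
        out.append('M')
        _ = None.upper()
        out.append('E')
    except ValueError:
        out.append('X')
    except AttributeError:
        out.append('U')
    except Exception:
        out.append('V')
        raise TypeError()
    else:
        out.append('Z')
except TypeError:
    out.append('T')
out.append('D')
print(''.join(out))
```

Execution trace: 'M' (inner try body) → 'U' (inner except AttributeError) → 'D' (after the try/except). Output: MUD

Answer: MUD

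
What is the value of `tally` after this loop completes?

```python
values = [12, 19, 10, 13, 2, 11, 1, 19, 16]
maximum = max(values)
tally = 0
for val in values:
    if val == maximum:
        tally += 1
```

Count of max value 19 in [12, 19, 10, 13, 2, 11, 1, 19, 16]
`tally` takes the values: 0 → 1 → 2

Answer: 2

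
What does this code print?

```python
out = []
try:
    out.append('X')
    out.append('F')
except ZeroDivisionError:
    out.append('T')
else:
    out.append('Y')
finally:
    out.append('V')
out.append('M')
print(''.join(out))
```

Execution trace: 'X' (try body) → 'F' (try body, no exception) → 'Y' (else) → 'V' (finally) → 'M' (after the try/except). Output: XFYVM

Answer: XFYVM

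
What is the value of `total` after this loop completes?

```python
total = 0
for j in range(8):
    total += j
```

Sum of 0 to 7 = 28
`total` takes the values: 0 → 1 → 3 → 6 → 10 → 15 → 21 → 28

Answer: 28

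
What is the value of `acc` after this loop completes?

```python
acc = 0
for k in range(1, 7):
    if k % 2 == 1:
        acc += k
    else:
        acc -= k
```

Add odd, subtract even
`acc` takes the values: 0 → 1 → -1 → 2 → -2 → 3 → -3

Answer: -3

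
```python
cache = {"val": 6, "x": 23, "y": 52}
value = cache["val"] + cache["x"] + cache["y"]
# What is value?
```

Trace:
`cache = {"val": 6, "x": 23, "y": 52}` → cache = {'val': 6, 'x': 23, 'y': 52}
`value = cache["val"] + cache["x"] + cache["y"]` → value = 81
So value = 81

Answer: 81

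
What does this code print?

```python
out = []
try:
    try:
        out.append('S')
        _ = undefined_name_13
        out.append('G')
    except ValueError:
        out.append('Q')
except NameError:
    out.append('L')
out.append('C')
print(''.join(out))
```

Execution trace: 'S' (try body) → 'L' (outer except NameError) → 'C' (after the try/except). Output: SLC

Answer: SLC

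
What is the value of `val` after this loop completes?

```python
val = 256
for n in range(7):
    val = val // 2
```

Halve 7 times: 256 // 2^7 = 2
`val` takes the values: 256 → 128 → 64 → 32 → 16 → 8 → 4 → 2

Answer: 2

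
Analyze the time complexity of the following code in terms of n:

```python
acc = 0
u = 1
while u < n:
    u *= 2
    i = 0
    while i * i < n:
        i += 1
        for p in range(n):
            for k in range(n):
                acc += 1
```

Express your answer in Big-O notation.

Each loop level contributes: log n × √n × n × n. Multiplying the contributions gives O(n^2√n log n).

Answer: O(n^2√n log n)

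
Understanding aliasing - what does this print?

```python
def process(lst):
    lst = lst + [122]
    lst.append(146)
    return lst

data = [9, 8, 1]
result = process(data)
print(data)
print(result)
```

Key concept: rebinding parameter vs mutation.
Step by step:
`data = [9, 8, 1]` → data = [9, 8, 1]
`result = process(data)` → result = [9, 8, 1, 122, 146]
`print(data)` → prints [9, 8, 1]
`print(result)` → prints [9, 8, 1, 122, 146]

Answer:
[9, 8, 1]
[9, 8, 1, 122, 146]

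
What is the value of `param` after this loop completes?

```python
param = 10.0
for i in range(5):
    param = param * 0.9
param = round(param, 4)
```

Exponential decay: 10.0 * 0.9^5
`param` takes the values: 10.0 → 9.0 → 8.1 → 7.29 → 6.561 → 5.9049

Answer: 5.9049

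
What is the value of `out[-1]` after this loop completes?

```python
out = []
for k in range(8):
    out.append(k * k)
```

Last element of squares 0 to 7
`out` takes the values: [] → [0] → [0, 1] → [0, 1, 4] → [0, 1, 4, 9] → [0, 1, 4, 9, 16] → [0, 1, 4, 9, 16, 25] → [0, 1, 4, 9, 16, 25, 36] → [0, 1, 4, 9, 16, 25, 36, 49]
So `out[-1]` = 49

Answer: 49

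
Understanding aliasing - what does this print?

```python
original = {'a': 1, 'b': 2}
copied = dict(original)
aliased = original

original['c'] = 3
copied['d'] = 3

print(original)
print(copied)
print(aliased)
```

Key concept: dict() creates copy, assignment creates alias.
Step by step:
`original = {'a': 1, 'b': 2}` → original = {'a': 1, 'b': 2}
`copied = dict(original)` → copied = {'a': 1, 'b': 2}
`aliased = original` → aliased = {'a': 1, 'b': 2} (same object as original)
`original['c'] = 3` → original = {'a': 1, 'b': 2, 'c': 3} (same object as aliased); aliased = {'a': 1, 'b': 2, 'c': 3} (same object as original)
`copied['d'] = 3` → copied = {'a': 1, 'b': 2, 'd': 3}
`print(original)` → prints {'a': 1, 'b': 2, 'c': 3}
`print(copied)` → prints {'a': 1, 'b': 2, 'd': 3}
`print(aliased)` → prints {'a': 1, 'b': 2, 'c': 3}

Answer:
{'a': 1, 'b': 2, 'c': 3}
{'a': 1, 'b': 2, 'd': 3}
{'a': 1, 'b': 2, 'c': 3}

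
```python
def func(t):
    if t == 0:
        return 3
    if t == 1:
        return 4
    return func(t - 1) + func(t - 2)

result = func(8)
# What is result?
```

Build up from base cases: func(0)=3, func(1)=4, func(2)=7, func(3)=11, func(4)=18, func(5)=29, func(6)=47, ..., func(8)=123

Answer: 123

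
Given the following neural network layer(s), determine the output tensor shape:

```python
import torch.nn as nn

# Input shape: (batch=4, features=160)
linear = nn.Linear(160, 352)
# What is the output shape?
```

Input: (4, 160) -> Output: (4, 352)

Answer: (4, 352)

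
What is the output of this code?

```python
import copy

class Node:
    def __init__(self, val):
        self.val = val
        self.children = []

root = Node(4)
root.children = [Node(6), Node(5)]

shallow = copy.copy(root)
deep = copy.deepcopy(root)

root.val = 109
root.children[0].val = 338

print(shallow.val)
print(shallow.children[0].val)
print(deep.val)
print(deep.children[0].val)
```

Key concept: deep copy with custom objects.
Step by step:
`root = Node(4)` → root = Node(val=4, children=[])
`root.children = [Node(6), Node(5)]` → root = Node(val=4, children=[Node(val=6, children=[]), Node(val=5, children=[])])
`shallow = copy.copy(root)` → shallow = Node(val=4, children=[Node(val=6, children=[]), Node(val=5, children=[])])
`deep = copy.deepcopy(root)` → deep = Node(val=4, children=[Node(val=6, children=[]), Node(val=5, children=[])])
`root.val = 109` → root = Node(val=109, children=[Node(val=6, children=[]), Node(val=5, children=[])])
`root.children[0].val = 338` → root = Node(val=109, children=[Node(val=338, children=[]), Node(val=5, children=[])]); shallow = Node(val=4, children=[Node(val=338, children=[]), Node(val=5, children=[])])
`print(shallow.val)` → prints 4
`print(shallow.children[0].val)` → prints 338
`print(deep.val)` → prints 4
`print(deep.children[0].val)` → prints 6

Answer:
4
338
4
6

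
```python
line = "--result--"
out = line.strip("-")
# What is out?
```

Trace:
`line = "--result--"` → line = '--result--'
`out = line.strip("-")` → out = 'result'
So out = 'result'

Answer: 'result'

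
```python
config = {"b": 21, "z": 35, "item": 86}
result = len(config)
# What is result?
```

Trace:
`config = {"b": 21, "z": 35, "item": 86}` → config = {'b': 21, 'z': 35, 'item': 86}
`result = len(config)` → result = 3
So result = 3

Answer: 3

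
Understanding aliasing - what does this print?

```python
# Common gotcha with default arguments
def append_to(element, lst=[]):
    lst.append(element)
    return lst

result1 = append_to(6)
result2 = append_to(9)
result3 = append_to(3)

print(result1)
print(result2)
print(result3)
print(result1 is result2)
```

Key concept: mutable default argument gotcha.
Step by step:
`result1 = append_to(6)` → result1 = [6]
`result2 = append_to(9)` → result1 = [6, 9] (same object as result2); result2 = [6, 9] (same object as result1)
`result3 = append_to(3)` → result1 = [6, 9, 3] (same object as result2, result3); result2 = [6, 9, 3] (same object as result1, result3); result3 = [6, 9, 3] (same object as result1, result2)
`print(result1)` → prints [6, 9, 3]
`print(result2)` → prints [6, 9, 3]
`print(result3)` → prints [6, 9, 3]
`print(result1 is result2)` → prints True

Answer:
[6, 9, 3]
[6, 9, 3]
[6, 9, 3]
True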